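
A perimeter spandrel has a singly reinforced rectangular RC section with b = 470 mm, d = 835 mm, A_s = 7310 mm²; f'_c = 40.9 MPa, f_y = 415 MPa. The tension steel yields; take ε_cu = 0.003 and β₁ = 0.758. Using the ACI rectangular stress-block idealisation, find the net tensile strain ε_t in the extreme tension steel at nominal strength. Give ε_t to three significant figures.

ε_t ≈ 0.00723

a = A_s f_y/(0.85 f'_c b) = 185.66 mm.
β₁ = 0.758, so c = a/β₁ = 185.66/0.758 = 244.93 mm.
From the linear strain diagram with ε_cu = 0.003: ε_t = 0.003 (d − c)/c = 0.003 × (835 − 244.93)/244.93 = 0.00723.
Since ε_t ≥ 0.005, the section is tension-controlled.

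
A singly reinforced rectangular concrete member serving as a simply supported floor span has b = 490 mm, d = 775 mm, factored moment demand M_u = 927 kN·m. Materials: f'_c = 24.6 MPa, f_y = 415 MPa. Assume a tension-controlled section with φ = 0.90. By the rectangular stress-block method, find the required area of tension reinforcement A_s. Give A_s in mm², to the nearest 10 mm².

M_n = M_u/φ = 927/0.90 = 1030 kN·m.
With M_n = 0.85 f'_c a b (d − a/2), solve the quadratic for a:
a = d − √(d² − 2M_n/(0.85 f'_c b)) = 775 − √(775² − 2 × 1030×10⁶/(0.85 × 24.6 × 490)) = 142.89 mm.
A_s = 0.85 f'_c a b / f_y = 0.85 × 24.6 × 142.89 × 490 / 415 = 3527.8 mm².

A_s ≈ 3530 mm²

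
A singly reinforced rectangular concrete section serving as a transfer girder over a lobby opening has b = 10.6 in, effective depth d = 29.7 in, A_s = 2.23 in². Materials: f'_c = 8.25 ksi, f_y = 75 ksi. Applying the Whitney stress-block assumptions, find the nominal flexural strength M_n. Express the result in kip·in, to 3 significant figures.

M_n ≈ 4780 kip·in

T = A_s f_y = 2.23 × 75 = 167.25 kips.
a = T/(0.85 f'_c b) = 167.25/(0.85 × 8.25 × 10.6) = 2.250 in.
M_n = T(d − a/2) = 167.25 × (29.7 − 1.125) = 4779.2 kip·in.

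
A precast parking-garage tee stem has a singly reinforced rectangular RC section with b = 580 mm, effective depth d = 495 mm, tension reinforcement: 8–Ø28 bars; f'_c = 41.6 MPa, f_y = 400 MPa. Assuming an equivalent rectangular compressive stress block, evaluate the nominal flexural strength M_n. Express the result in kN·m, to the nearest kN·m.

M_n ≈ 881 kN·m

A_s = 8 × 616 = 4928 mm².
T = A_s f_y = 4928 × 400 = 1971200 N = 1971.2 kN.
From C = T: a = T/(0.85 f'_c b) = 1971200/(0.85 × 41.6 × 580) = 96.11 mm.
M_n = T(d − a/2) = 1971.2 kN × (495 − 48.055) mm = 881.02 kN·m.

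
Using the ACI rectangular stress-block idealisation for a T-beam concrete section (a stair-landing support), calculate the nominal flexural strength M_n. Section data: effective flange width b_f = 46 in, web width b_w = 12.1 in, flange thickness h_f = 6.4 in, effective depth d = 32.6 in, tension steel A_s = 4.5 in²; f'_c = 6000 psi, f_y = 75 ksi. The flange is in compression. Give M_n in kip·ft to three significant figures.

Tension: T = A_s f_y = 4.5 × 75 = 337.5 kips.
Try a within the flange: a = T/(0.85 f'_c b_f) = 337.5/(0.85 × 6 × 46) = 1.439 in.
Since a = 1.439 ≤ h_f = 6.4 in, the stress block lies entirely in the flange; analyse as a rectangular beam of width b_f.
M_n = T(d − a/2) = 337.5 × (32.6 − 0.7195) = 10759.7 kip·in.
M_n = 10759.7/12 = 896.64 kip·ft.

M_n ≈ 897 kip·ft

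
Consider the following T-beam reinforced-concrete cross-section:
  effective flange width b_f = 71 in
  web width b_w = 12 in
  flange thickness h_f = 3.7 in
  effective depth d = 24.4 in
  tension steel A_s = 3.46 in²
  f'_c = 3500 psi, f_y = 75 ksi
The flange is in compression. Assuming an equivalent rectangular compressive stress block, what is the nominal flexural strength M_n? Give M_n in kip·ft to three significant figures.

M_n ≈ 514 kip·ft

Tension: T = A_s f_y = 3.46 × 75 = 259.5 kips.
Try a within the flange: a = T/(0.85 f'_c b_f) = 259.5/(0.85 × 3.5 × 71) = 1.229 in.
Since a = 1.229 ≤ h_f = 3.7 in, the stress block lies entirely in the flange; analyse as a rectangular beam of width b_f.
M_n = T(d − a/2) = 259.5 × (24.4 − 0.6145) = 6172.3 kip·in.
M_n = 6172.3/12 = 514.36 kip·ft.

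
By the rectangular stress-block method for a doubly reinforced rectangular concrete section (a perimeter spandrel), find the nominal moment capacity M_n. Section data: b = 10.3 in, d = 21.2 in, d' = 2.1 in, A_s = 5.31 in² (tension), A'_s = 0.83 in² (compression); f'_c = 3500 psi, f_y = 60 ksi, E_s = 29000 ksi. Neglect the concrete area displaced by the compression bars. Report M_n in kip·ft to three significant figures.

Assume both steels yield.
a = (A_s − A'_s) f_y/(0.85 f'_c b) = (5.31 − 0.83) × 60/(0.85 × 3.5 × 10.3) = 8.772 in.
c = a/β₁ = 8.772/0.85 = 10.320 in; ε'_s = 0.003(c − d')/c = 0.0024 ≥ ε_y = 0.0021, so the compression steel yields.
M_n = (A_s − A'_s) f_y (d − a/2) + A'_s f_y (d − d') = 268.8 × (21.2 − 4.386) + 49.8 × (21.2 − 2.1) = 4519.6 + 951.2 = 5470.8 kip·in = 5470.8/12 = 455.90 kip·ft.

M_n ≈ 456 kip·ft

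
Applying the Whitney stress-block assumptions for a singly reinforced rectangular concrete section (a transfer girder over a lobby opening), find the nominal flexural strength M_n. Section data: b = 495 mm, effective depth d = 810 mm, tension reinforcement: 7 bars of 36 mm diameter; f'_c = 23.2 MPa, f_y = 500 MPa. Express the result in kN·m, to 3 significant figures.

M_n ≈ 2240 kN·m

A_s = 7 × 1018 = 7126 mm².
T = A_s f_y = 7126 × 500 = 3563000 N = 3563 kN.
From C = T: a = T/(0.85 f'_c b) = 3563000/(0.85 × 23.2 × 495) = 365.01 mm.
M_n = T(d − a/2) = 3563 kN × (810 − 182.505) mm = 2235.76 kN·m.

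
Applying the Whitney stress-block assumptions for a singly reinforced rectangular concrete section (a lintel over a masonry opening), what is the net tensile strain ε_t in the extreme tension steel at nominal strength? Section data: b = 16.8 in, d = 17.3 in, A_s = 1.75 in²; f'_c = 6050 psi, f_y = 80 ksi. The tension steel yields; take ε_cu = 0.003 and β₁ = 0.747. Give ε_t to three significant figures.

a = A_s f_y/(0.85 f'_c b) = 1.620 in.
β₁ = 0.747, so c = a/β₁ = 1.620/0.747 = 2.169 in.
From the linear strain diagram with ε_cu = 0.003: ε_t = 0.003 (d − c)/c = 0.003 × (17.3 − 2.169)/2.169 = 0.0209.
Since ε_t ≥ 0.005, the section is tension-controlled.

ε_t ≈ 0.0209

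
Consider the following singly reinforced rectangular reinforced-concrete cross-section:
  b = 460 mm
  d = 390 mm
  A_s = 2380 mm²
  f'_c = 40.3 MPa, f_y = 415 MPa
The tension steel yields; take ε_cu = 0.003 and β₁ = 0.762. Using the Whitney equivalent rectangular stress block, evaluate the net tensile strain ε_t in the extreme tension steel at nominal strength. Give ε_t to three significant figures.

ε_t ≈ 0.0112

a = A_s f_y/(0.85 f'_c b) = 62.68 mm.
β₁ = 0.762, so c = a/β₁ = 62.68/0.762 = 82.26 mm.
From the linear strain diagram with ε_cu = 0.003: ε_t = 0.003 (d − c)/c = 0.003 × (390 − 82.26)/82.26 = 0.0112.
Since ε_t ≥ 0.005, the section is tension-controlled.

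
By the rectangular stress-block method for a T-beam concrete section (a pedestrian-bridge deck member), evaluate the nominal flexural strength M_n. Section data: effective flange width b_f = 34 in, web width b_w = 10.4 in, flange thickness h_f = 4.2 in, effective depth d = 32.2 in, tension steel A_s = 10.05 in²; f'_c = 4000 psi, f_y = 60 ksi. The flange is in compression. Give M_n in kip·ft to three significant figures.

Tension: T = A_s f_y = 10.05 × 60 = 603 kips.
Try a within the flange: a = T/(0.85 f'_c b_f) = 603/(0.85 × 4 × 34) = 5.216 in.
a = 5.216 > h_f = 4.2 in: the block extends into the web. Split into flange-overhang and web parts.
C_f = 0.85 f'_c (b_f − b_w) h_f = 0.85 × 4 × (34 − 10.4) × 4.2 = 337.0 kips.
Remaining web compression depth: a_w = (T − C_f)/(0.85 f'_c b_w) = (603 − 337.0)/(0.85 × 4 × 10.4) = 7.523 in.
M_n = C_f(d − h_f/2) + (T − C_f)(d − a_w/2) = 337.0 × (32.2 − 2.1) + 266 × (32.2 − 3.7615) = 10143.7 + 7564.6 = 17708.3 kip·in.
M_n = 17708.3/12 = 1475.69 kip·ft.

M_n ≈ 1480 kip·ft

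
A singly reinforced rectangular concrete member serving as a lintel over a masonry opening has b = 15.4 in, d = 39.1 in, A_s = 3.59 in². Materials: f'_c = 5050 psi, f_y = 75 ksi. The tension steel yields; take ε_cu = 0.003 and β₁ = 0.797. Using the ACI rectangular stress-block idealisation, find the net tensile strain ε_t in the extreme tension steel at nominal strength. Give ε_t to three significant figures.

ε_t ≈ 0.0200

a = A_s f_y/(0.85 f'_c b) = 4.073 in.
β₁ = 0.797, so c = a/β₁ = 4.073/0.797 = 5.110 in.
From the linear strain diagram with ε_cu = 0.003: ε_t = 0.003 (d − c)/c = 0.003 × (39.1 − 5.110)/5.110 = 0.0200.
Since ε_t ≥ 0.005, the section is tension-controlled.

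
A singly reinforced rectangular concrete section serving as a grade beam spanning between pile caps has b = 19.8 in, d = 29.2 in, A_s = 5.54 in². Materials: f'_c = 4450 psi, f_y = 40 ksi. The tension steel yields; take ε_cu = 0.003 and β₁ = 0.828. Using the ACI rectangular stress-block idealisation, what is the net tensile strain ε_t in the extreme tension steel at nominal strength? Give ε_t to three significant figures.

ε_t ≈ 0.0215

a = A_s f_y/(0.85 f'_c b) = 2.959 in.
β₁ = 0.828, so c = a/β₁ = 2.959/0.828 = 3.574 in.
From the linear strain diagram with ε_cu = 0.003: ε_t = 0.003 (d − c)/c = 0.003 × (29.2 − 3.574)/3.574 = 0.0215.
Since ε_t ≥ 0.005, the section is tension-controlled.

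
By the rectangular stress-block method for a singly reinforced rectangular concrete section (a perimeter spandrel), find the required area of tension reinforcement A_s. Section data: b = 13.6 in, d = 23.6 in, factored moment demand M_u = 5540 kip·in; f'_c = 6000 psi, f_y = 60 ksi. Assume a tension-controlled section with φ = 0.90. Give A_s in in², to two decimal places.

A_s ≈ 4.76 in²

M_n = M_u/φ = 5540/0.90 = 6155.56 kip·in.
From M_n = 0.85 f'_c a b (d − a/2):
a = d − √(d² − 2M_n/(0.85 f'_c b)) = 23.6 − √(23.6² − 2 × 6155.56/(0.85 × 6 × 13.6)) = 4.120 in.
A_s = 0.85 f'_c a b / f_y = 0.85 × 6 × 4.120 × 13.6 / 60 = 4.763 in².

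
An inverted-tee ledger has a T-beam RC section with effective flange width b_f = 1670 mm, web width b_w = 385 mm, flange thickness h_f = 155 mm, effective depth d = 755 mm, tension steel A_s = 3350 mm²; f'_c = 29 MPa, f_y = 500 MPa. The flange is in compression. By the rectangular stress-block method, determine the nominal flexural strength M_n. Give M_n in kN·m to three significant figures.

Tension: T = A_s f_y = 3350 × 500 = 1675000 N.
Try a within the flange: a = T/(0.85 f'_c b_f) = 1675000/(0.85 × 29 × 1670) = 40.69 mm.
Since a = 40.69 ≤ h_f = 155 mm, the stress block lies entirely in the flange; analyse as a rectangular beam of width b_f.
M_n = T(d − a/2) = 1675000 × (755 − 20.345) = 1230.55 × 10⁶ N·mm.
M_n = 1230.55 kN·m.

M_n ≈ 1230 kN·m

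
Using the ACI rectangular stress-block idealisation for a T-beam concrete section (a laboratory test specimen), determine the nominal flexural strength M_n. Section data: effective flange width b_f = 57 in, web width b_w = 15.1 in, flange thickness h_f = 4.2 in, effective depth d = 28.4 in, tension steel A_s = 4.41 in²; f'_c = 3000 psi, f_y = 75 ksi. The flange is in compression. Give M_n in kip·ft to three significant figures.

Tension: T = A_s f_y = 4.41 × 75 = 330.75 kips.
Try a within the flange: a = T/(0.85 f'_c b_f) = 330.75/(0.85 × 3 × 57) = 2.276 in.
Since a = 2.276 ≤ h_f = 4.2 in, the stress block lies entirely in the flange; analyse as a rectangular beam of width b_f.
M_n = T(d − a/2) = 330.75 × (28.4 − 1.138) = 9016.9 kip·in.
M_n = 9016.9/12 = 751.41 kip·ft.

M_n ≈ 751 kip·ft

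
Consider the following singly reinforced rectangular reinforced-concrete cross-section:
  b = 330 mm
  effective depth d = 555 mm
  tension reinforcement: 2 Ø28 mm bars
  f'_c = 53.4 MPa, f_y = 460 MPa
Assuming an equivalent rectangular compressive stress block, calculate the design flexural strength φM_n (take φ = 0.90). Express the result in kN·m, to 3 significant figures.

A_s = 2 × 616 = 1232 mm².
T = A_s f_y = 1232 × 460 = 566720 N = 566.72 kN.
From C = T: a = T/(0.85 f'_c b) = 566720/(0.85 × 53.4 × 330) = 37.84 mm.
M_n = T(d − a/2) = 566.72 kN × (555 − 18.92) mm = 303.81 kN·m.
φM_n = 0.90 × 303.81 = 273.43 kN·m.

φM_n ≈ 273 kN·m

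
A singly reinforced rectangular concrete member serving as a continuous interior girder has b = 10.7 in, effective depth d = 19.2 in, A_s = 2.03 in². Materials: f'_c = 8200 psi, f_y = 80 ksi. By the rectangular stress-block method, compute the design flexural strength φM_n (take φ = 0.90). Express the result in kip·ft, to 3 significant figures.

φM_n ≈ 221 kip·ft

T = A_s f_y = 2.03 × 80 = 162.4 kips.
a = T/(0.85 f'_c b) = 162.4/(0.85 × 8.2 × 10.7) = 2.178 in.
M_n = T(d − a/2) = 162.4 × (19.2 − 1.089) = 2941.2 kip·in = 2941.2/12 = 245.10 kip·ft.
φM_n = 0.90 × 245.10 = 220.59 kip·ft.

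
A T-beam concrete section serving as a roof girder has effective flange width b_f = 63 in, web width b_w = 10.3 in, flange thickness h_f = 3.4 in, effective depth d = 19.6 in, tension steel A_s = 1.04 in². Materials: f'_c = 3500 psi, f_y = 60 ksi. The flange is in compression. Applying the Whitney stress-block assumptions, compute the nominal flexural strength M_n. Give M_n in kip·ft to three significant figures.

Tension: T = A_s f_y = 1.04 × 60 = 62.4 kips.
Try a within the flange: a = T/(0.85 f'_c b_f) = 62.4/(0.85 × 3.5 × 63) = 0.333 in.
Since a = 0.333 ≤ h_f = 3.4 in, the stress block lies entirely in the flange; analyse as a rectangular beam of width b_f.
M_n = T(d − a/2) = 62.4 × (19.6 − 0.1665) = 1212.7 kip·in.
M_n = 1212.7/12 = 101.06 kip·ft.

M_n ≈ 101 kip·ft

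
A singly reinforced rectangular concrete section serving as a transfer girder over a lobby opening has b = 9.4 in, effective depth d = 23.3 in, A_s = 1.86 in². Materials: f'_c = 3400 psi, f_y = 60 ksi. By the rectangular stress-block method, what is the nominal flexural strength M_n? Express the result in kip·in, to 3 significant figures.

M_n ≈ 2370 kip·in

T = A_s f_y = 1.86 × 60 = 111.6 kips.
a = T/(0.85 f'_c b) = 111.6/(0.85 × 3.4 × 9.4) = 4.108 in.
M_n = T(d − a/2) = 111.6 × (23.3 − 2.054) = 2371.1 kip·in.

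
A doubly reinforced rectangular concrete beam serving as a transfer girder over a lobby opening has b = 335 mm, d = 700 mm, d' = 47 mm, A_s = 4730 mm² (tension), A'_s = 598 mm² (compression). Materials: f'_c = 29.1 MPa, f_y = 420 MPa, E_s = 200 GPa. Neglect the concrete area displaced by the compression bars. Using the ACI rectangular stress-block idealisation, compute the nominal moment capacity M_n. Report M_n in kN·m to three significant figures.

M_n ≈ 1200 kN·m

Assume both tension and compression steel yield.
Net tension couple steel: A_s − A'_s = 4132 mm².
a = (A_s − A'_s) f_y / (0.85 f'_c b) = 1735440/(0.85 × 29.1 × 335) = 209.44 mm.
c = a/β₁ = 209.44/0.842 = 248.74 mm; ε'_s = 0.003(c − d')/c = 0.0024 ≥ f_y/E_s = 0.0021, so compression steel does yield.
M_n = (A_s − A'_s) f_y (d − a/2) + A'_s f_y (d − d') = [1735440 × (700 − 104.72) + 251160 × (700 − 47)] × 10⁻⁶ = 1033.07 + 164.01 = 1197.08 kN·m.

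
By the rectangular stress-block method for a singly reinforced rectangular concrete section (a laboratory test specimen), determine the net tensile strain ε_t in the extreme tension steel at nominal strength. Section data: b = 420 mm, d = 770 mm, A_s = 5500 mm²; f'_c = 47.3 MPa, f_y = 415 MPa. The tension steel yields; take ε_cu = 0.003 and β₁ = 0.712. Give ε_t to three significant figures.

a = A_s f_y/(0.85 f'_c b) = 135.17 mm.
β₁ = 0.712, so c = a/β₁ = 135.17/0.712 = 189.85 mm.
From the linear strain diagram with ε_cu = 0.003: ε_t = 0.003 (d − c)/c = 0.003 × (770 − 189.85)/189.85 = 0.00917.
Since ε_t ≥ 0.005, the section is tension-controlled.

ε_t ≈ 0.00917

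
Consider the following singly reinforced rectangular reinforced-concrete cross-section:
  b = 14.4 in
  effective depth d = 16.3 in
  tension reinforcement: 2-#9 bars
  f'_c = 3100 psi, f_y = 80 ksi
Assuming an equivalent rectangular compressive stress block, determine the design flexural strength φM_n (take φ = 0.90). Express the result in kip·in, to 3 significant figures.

φM_n ≈ 2040 kip·in

A_s = 2 × 1 = 2 in².
T = A_s f_y = 2 × 80 = 160 kips.
a = T/(0.85 f'_c b) = 160/(0.85 × 3.1 × 14.4) = 4.217 in.
M_n = T(d − a/2) = 160 × (16.3 − 2.1085) = 2270.6 kip·in.
φM_n = 0.90 × 2270.6 = 2043.5 kip·in.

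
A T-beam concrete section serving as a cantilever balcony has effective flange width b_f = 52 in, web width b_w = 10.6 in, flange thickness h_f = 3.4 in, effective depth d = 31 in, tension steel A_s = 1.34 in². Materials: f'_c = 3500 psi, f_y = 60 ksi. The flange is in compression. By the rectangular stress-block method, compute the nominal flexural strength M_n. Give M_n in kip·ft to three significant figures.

Tension: T = A_s f_y = 1.34 × 60 = 80.4 kips.
Try a within the flange: a = T/(0.85 f'_c b_f) = 80.4/(0.85 × 3.5 × 52) = 0.520 in.
Since a = 0.520 ≤ h_f = 3.4 in, the stress block lies entirely in the flange; analyse as a rectangular beam of width b_f.
M_n = T(d − a/2) = 80.4 × (31 − 0.26) = 2471.5 kip·in.
M_n = 2471.5/12 = 205.96 kip·ft.

M_n ≈ 206 kip·ft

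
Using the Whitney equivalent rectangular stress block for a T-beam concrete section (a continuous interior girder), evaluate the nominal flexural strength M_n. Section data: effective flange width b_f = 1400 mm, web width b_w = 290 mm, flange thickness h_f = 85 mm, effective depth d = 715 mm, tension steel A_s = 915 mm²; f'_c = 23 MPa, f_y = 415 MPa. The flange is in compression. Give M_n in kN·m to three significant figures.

Tension: T = A_s f_y = 915 × 415 = 379725 N.
Try a within the flange: a = T/(0.85 f'_c b_f) = 379725/(0.85 × 23 × 1400) = 13.87 mm.
Since a = 13.87 ≤ h_f = 85 mm, the stress block lies entirely in the flange; analyse as a rectangular beam of width b_f.
M_n = T(d − a/2) = 379725 × (715 − 6.935) = 268.87 × 10⁶ N·mm.
M_n = 268.87 kN·m.

M_n ≈ 269 kN·m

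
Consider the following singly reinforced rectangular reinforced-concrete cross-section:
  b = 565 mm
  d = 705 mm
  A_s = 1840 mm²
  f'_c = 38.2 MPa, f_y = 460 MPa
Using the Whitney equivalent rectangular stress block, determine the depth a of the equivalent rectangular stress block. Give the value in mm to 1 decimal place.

a ≈ 46.1 mm

T = A_s f_y = 1840 × 460 = 846400 N = 846.4 kN.
Setting C = 0.85 f'_c a b equal to T: a = 846400/(0.85 × 38.2 × 565) = 46.1 mm.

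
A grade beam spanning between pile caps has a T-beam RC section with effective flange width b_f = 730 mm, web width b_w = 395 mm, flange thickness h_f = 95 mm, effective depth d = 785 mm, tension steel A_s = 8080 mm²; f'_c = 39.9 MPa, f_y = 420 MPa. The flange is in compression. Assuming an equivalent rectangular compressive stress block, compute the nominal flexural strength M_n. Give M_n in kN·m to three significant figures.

Tension: T = A_s f_y = 8080 × 420 = 3393600 N.
Try a within the flange: a = T/(0.85 f'_c b_f) = 3393600/(0.85 × 39.9 × 730) = 137.07 mm.
a = 137.07 > h_f = 95 mm: the block extends into the web. Split into flange-overhang and web parts.
C_f = 0.85 f'_c (b_f − b_w) h_f = 0.85 × 39.9 × (730 − 395) × 95 = 1079345 N.
Remaining web compression depth: a_w = (T − C_f)/(0.85 f'_c b_w) = (3393600 − 1079345)/(0.85 × 39.9 × 395) = 172.75 mm.
M_n = C_f(d − h_f/2) + (T − C_f)(d − a_w/2) = 1079345 × (785 − 47.5) + 2314255 × (785 − 86.375) = 796.02 + 1616.80 = 2412.82 × 10⁶ N·mm.
M_n = 2412.82 kN·m.

M_n ≈ 2410 kN·m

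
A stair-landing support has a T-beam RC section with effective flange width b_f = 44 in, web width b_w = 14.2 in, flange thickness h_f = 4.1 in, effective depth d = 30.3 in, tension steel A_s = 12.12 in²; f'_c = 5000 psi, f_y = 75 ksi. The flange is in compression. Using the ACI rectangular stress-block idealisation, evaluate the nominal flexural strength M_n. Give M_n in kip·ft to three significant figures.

M_n ≈ 2100 kip·ft

Tension: T = A_s f_y = 12.12 × 75 = 909 kips.
Try a within the flange: a = T/(0.85 f'_c b_f) = 909/(0.85 × 5 × 44) = 4.861 in.
a = 4.861 > h_f = 4.1 in: the block extends into the web. Split into flange-overhang and web parts.
C_f = 0.85 f'_c (b_f − b_w) h_f = 0.85 × 5 × (44 − 14.2) × 4.1 = 519.3 kips.
Remaining web compression depth: a_w = (T − C_f)/(0.85 f'_c b_w) = (909 − 519.3)/(0.85 × 5 × 14.2) = 6.457 in.
M_n = C_f(d − h_f/2) + (T − C_f)(d − a_w/2) = 519.3 × (30.3 − 2.05) + 389.7 × (30.3 − 3.2285) = 14670.2 + 10549.8 = 25220.0 kip·in.
M_n = 25220.0/12 = 2101.67 kip·ft.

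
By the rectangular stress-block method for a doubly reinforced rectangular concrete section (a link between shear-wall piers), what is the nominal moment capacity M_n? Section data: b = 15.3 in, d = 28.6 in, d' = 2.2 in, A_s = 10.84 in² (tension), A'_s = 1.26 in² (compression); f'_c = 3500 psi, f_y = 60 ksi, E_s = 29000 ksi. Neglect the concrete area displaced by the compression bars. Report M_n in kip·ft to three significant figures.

Assume both steels yield.
a = (A_s − A'_s) f_y/(0.85 f'_c b) = (10.84 − 1.26) × 60/(0.85 × 3.5 × 15.3) = 12.628 in.
c = a/β₁ = 12.628/0.85 = 14.856 in; ε'_s = 0.003(c − d')/c = 0.0026 ≥ ε_y = 0.0021, so the compression steel yields.
M_n = (A_s − A'_s) f_y (d − a/2) + A'_s f_y (d − d') = 574.8 × (28.6 − 6.314) + 75.6 × (28.6 − 2.2) = 12810.0 + 1995.8 = 14805.8 kip·in = 14805.8/12 = 1233.82 kip·ft.

M_n ≈ 1230 kip·ft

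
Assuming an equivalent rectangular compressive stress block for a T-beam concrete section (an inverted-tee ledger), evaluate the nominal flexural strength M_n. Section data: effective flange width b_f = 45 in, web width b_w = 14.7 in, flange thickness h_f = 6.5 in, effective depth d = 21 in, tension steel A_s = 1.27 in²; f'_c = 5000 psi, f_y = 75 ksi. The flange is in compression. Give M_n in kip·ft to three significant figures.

M_n ≈ 165 kip·ft

Tension: T = A_s f_y = 1.27 × 75 = 95.25 kips.
Try a within the flange: a = T/(0.85 f'_c b_f) = 95.25/(0.85 × 5 × 45) = 0.498 in.
Since a = 0.498 ≤ h_f = 6.5 in, the stress block lies entirely in the flange; analyse as a rectangular beam of width b_f.
M_n = T(d − a/2) = 95.25 × (21 − 0.249) = 1976.5 kip·in.
M_n = 1976.5/12 = 164.71 kip·ft.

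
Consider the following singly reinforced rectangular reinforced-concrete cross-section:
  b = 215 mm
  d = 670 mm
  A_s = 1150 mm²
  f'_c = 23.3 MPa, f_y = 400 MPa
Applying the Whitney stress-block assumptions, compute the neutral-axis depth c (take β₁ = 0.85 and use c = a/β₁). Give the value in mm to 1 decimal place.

c ≈ 127.1 mm

T = A_s f_y = 1150 × 400 = 460000 N = 460 kN.
Setting C = 0.85 f'_c a b equal to T: a = 460000/(0.85 × 23.3 × 215) = 108.030 mm.
With β₁ = 0.85, c = a/β₁ = 108.030/0.85 = 127.1 mm.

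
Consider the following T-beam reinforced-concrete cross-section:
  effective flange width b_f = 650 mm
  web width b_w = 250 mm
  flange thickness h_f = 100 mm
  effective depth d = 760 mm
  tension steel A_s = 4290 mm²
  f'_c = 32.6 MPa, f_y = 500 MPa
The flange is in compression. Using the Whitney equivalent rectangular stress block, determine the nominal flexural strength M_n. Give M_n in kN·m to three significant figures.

Tension: T = A_s f_y = 4290 × 500 = 2145000 N.
Try a within the flange: a = T/(0.85 f'_c b_f) = 2145000/(0.85 × 32.6 × 650) = 119.09 mm.
a = 119.09 > h_f = 100 mm: the block extends into the web. Split into flange-overhang and web parts.
C_f = 0.85 f'_c (b_f − b_w) h_f = 0.85 × 32.6 × (650 − 250) × 100 = 1108400 N.
Remaining web compression depth: a_w = (T − C_f)/(0.85 f'_c b_w) = (2145000 − 1108400)/(0.85 × 32.6 × 250) = 149.64 mm.
M_n = C_f(d − h_f/2) + (T − C_f)(d − a_w/2) = 1108400 × (760 − 50) + 1036600 × (760 − 74.82) = 786.96 + 710.26 = 1497.22 × 10⁶ N·mm.
M_n = 1497.22 kN·m.

M_n ≈ 1500 kN·m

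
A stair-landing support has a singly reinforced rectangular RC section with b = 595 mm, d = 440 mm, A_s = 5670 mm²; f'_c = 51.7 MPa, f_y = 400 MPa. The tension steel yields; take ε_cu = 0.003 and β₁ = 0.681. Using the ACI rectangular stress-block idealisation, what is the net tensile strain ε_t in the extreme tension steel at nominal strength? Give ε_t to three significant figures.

ε_t ≈ 0.00736

a = A_s f_y/(0.85 f'_c b) = 86.74 mm.
β₁ = 0.681, so c = a/β₁ = 86.74/0.681 = 127.37 mm.
From the linear strain diagram with ε_cu = 0.003: ε_t = 0.003 (d − c)/c = 0.003 × (440 − 127.37)/127.37 = 0.00736.
Since ε_t ≥ 0.005, the section is tension-controlled.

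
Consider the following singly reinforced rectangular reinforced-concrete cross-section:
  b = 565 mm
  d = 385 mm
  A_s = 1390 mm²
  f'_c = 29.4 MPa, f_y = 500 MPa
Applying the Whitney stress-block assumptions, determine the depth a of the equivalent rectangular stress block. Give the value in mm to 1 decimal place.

T = A_s f_y = 1390 × 500 = 695000 N = 695 kN.
Setting C = 0.85 f'_c a b equal to T: a = 695000/(0.85 × 29.4 × 565) = 49.2 mm.

a ≈ 49.2 mm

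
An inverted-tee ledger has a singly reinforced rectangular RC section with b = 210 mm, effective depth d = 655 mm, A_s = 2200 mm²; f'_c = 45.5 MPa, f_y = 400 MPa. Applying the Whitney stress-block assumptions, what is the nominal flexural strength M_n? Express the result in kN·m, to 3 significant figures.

T = A_s f_y = 2200 × 400 = 880000 N = 880 kN.
From C = T: a = T/(0.85 f'_c b) = 880000/(0.85 × 45.5 × 210) = 108.35 mm.
M_n = T(d − a/2) = 880 kN × (655 − 54.175) mm = 528.73 kN·m.

M_n ≈ 529 kN·m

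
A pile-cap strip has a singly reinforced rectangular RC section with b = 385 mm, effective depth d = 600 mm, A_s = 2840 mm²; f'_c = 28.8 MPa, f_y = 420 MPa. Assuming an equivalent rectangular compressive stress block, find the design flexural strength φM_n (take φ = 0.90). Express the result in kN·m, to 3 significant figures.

φM_n ≈ 576 kN·m

T = A_s f_y = 2840 × 420 = 1192800 N = 1192.8 kN.
From C = T: a = T/(0.85 f'_c b) = 1192800/(0.85 × 28.8 × 385) = 126.56 mm.
M_n = T(d − a/2) = 1192.8 kN × (600 − 63.28) mm = 640.20 kN·m.
φM_n = 0.90 × 640.20 = 576.18 kN·m.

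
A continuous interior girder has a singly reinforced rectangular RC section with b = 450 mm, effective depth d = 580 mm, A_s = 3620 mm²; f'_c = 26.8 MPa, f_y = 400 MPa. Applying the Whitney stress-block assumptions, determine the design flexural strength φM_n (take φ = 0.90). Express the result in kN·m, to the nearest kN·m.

T = A_s f_y = 3620 × 400 = 1448000 N = 1448 kN.
From C = T: a = T/(0.85 f'_c b) = 1448000/(0.85 × 26.8 × 450) = 141.25 mm.
M_n = T(d − a/2) = 1448 kN × (580 − 70.625) mm = 737.58 kN·m.
φM_n = 0.90 × 737.58 = 663.82 kN·m.

φM_n ≈ 664 kN·m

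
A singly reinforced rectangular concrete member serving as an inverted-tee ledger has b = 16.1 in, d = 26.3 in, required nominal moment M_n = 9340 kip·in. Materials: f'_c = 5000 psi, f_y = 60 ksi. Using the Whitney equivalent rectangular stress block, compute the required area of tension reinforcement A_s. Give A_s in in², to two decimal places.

A_s ≈ 6.66 in²

From M_n = 0.85 f'_c a b (d − a/2):
a = d − √(d² − 2M_n/(0.85 f'_c b)) = 26.3 − √(26.3² − 2 × 9340/(0.85 × 5 × 16.1)) = 5.838 in.
A_s = 0.85 f'_c a b / f_y = 0.85 × 5 × 5.838 × 16.1 / 60 = 6.658 in².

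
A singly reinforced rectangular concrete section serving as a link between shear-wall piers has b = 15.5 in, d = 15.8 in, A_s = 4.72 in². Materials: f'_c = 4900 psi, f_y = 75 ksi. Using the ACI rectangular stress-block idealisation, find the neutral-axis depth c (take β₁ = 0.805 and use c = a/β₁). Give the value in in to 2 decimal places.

c ≈ 6.81 in

T = A_s f_y = 4.72 × 75 = 354 kips.
a = T/(0.85 f'_c b) = 354/(0.85 × 4.9 × 15.5) = 5.4835 in.
With β₁ = 0.805, c = a/β₁ = 5.4835/0.805 = 6.81 in.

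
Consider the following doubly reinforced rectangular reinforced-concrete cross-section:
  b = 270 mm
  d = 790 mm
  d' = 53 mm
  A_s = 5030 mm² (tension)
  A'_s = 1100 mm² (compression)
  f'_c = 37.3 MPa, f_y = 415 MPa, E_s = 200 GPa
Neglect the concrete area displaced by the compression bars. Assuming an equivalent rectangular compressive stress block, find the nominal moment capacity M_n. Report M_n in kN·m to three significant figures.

M_n ≈ 1470 kN·m

Assume both tension and compression steel yield.
Net tension couple steel: A_s − A'_s = 3930 mm².
a = (A_s − A'_s) f_y / (0.85 f'_c b) = 1630950/(0.85 × 37.3 × 270) = 190.52 mm.
c = a/β₁ = 190.52/0.784 = 243.01 mm; ε'_s = 0.003(c − d')/c = 0.0023 ≥ f_y/E_s = 0.0021, so compression steel does yield.
M_n = (A_s − A'_s) f_y (d − a/2) + A'_s f_y (d − d') = [1630950 × (790 − 95.26) + 456500 × (790 − 53)] × 10⁻⁶ = 1133.09 + 336.44 = 1469.53 kN·m.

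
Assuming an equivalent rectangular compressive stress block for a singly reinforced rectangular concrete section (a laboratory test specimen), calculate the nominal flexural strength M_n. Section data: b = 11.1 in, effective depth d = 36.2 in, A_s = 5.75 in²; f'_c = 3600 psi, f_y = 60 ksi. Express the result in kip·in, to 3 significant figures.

T = A_s f_y = 5.75 × 60 = 345 kips.
a = T/(0.85 f'_c b) = 345/(0.85 × 3.6 × 11.1) = 10.157 in.
M_n = T(d − a/2) = 345 × (36.2 − 5.0785) = 10736.9 kip·in.

M_n ≈ 10700 kip·in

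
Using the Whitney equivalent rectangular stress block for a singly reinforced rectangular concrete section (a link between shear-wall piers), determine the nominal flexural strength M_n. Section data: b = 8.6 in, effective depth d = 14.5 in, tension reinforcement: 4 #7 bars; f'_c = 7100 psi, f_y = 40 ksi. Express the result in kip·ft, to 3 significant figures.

A_s = 4 × 0.6 = 2.4 in².
T = A_s f_y = 2.4 × 40 = 96 kips.
a = T/(0.85 f'_c b) = 96/(0.85 × 7.1 × 8.6) = 1.850 in.
M_n = T(d − a/2) = 96 × (14.5 − 0.925) = 1303.2 kip·in = 1303.2/12 = 108.60 kip·ft.

M_n ≈ 109 kip·ft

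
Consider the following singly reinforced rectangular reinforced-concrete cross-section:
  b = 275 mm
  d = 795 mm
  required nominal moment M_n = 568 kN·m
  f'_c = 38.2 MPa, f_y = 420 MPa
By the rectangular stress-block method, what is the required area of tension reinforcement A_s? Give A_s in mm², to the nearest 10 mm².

A_s ≈ 1800 mm²

With M_n = 0.85 f'_c a b (d − a/2), solve the quadratic for a:
a = d − √(d² − 2M_n/(0.85 f'_c b)) = 795 − √(795² − 2 × 568×10⁶/(0.85 × 38.2 × 275)) = 84.51 mm.
A_s = 0.85 f'_c a b / f_y = 0.85 × 38.2 × 84.51 × 275 / 420 = 1796.7 mm².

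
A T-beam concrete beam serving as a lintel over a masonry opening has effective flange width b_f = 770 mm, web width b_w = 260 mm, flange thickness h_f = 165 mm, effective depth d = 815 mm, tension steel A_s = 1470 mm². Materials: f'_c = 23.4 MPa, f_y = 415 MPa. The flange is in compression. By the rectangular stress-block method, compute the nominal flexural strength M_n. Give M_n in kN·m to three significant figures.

M_n ≈ 485 kN·m

Tension: T = A_s f_y = 1470 × 415 = 610050 N.
Try a within the flange: a = T/(0.85 f'_c b_f) = 610050/(0.85 × 23.4 × 770) = 39.83 mm.
Since a = 39.83 ≤ h_f = 165 mm, the stress block lies entirely in the flange; analyse as a rectangular beam of width b_f.
M_n = T(d − a/2) = 610050 × (815 − 19.915) = 485.04 × 10⁶ N·mm.
M_n = 485.04 kN·m.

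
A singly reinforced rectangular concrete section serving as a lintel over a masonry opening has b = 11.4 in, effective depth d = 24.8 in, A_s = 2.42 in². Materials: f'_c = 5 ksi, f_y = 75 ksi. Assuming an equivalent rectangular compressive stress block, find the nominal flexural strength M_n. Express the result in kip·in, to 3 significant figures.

M_n ≈ 4160 kip·in

T = A_s f_y = 2.42 × 75 = 181.5 kips.
a = T/(0.85 f'_c b) = 181.5/(0.85 × 5 × 11.4) = 3.746 in.
M_n = T(d − a/2) = 181.5 × (24.8 − 1.873) = 4161.3 kip·in.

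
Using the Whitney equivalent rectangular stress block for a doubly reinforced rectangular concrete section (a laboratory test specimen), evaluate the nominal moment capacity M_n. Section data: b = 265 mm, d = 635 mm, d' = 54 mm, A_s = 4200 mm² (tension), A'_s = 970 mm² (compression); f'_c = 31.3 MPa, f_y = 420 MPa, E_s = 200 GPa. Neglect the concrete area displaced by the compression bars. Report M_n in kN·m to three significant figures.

Assume both tension and compression steel yield.
Net tension couple steel: A_s − A'_s = 3230 mm².
a = (A_s − A'_s) f_y / (0.85 f'_c b) = 1356600/(0.85 × 31.3 × 265) = 192.42 mm.
c = a/β₁ = 192.42/0.826 = 232.95 mm; ε'_s = 0.003(c − d')/c = 0.0023 ≥ f_y/E_s = 0.0021, so compression steel does yield.
M_n = (A_s − A'_s) f_y (d − a/2) + A'_s f_y (d − d') = [1356600 × (635 − 96.21) + 407400 × (635 − 54)] × 10⁻⁶ = 730.92 + 236.70 = 967.62 kN·m.

M_n ≈ 968 kN·m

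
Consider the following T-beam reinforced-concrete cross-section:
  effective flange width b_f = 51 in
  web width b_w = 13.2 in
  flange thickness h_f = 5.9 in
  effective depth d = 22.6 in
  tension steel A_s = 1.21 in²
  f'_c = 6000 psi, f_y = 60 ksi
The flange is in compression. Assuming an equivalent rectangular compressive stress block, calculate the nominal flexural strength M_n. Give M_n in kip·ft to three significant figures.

M_n ≈ 136 kip·ft

Tension: T = A_s f_y = 1.21 × 60 = 72.6 kips.
Try a within the flange: a = T/(0.85 f'_c b_f) = 72.6/(0.85 × 6 × 51) = 0.279 in.
Since a = 0.279 ≤ h_f = 5.9 in, the stress block lies entirely in the flange; analyse as a rectangular beam of width b_f.
M_n = T(d − a/2) = 72.6 × (22.6 − 0.1395) = 1630.6 kip·in.
M_n = 1630.6/12 = 135.88 kip·ft.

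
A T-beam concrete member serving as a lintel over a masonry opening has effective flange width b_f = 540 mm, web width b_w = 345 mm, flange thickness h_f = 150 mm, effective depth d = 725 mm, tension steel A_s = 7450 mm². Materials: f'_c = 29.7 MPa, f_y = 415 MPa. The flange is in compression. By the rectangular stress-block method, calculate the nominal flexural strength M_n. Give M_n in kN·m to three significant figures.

M_n ≈ 1870 kN·m

Tension: T = A_s f_y = 7450 × 415 = 3091750 N.
Try a within the flange: a = T/(0.85 f'_c b_f) = 3091750/(0.85 × 29.7 × 540) = 226.80 mm.
a = 226.80 > h_f = 150 mm: the block extends into the web. Split into flange-overhang and web parts.
C_f = 0.85 f'_c (b_f − b_w) h_f = 0.85 × 29.7 × (540 − 345) × 150 = 738416 N.
Remaining web compression depth: a_w = (T − C_f)/(0.85 f'_c b_w) = (3091750 − 738416)/(0.85 × 29.7 × 345) = 270.20 mm.
M_n = C_f(d − h_f/2) + (T − C_f)(d − a_w/2) = 738416 × (725 − 75) + 2353334 × (725 − 135.1) = 479.97 + 1388.23 = 1868.20 × 10⁶ N·mm.
M_n = 1868.20 kN·m.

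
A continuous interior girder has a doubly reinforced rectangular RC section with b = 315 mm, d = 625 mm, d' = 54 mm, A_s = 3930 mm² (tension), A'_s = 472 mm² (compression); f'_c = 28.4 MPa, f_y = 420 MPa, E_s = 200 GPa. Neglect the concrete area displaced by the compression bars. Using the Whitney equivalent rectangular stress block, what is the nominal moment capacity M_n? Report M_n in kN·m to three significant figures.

M_n ≈ 882 kN·m

Assume both tension and compression steel yield.
Net tension couple steel: A_s − A'_s = 3458 mm².
a = (A_s − A'_s) f_y / (0.85 f'_c b) = 1452360/(0.85 × 28.4 × 315) = 191.00 mm.
c = a/β₁ = 191.00/0.847 = 225.50 mm; ε'_s = 0.003(c − d')/c = 0.0023 ≥ f_y/E_s = 0.0021, so compression steel does yield.
M_n = (A_s − A'_s) f_y (d − a/2) + A'_s f_y (d − d') = [1452360 × (625 − 95.5) + 198240 × (625 − 54)] × 10⁻⁶ = 769.02 + 113.20 = 882.22 kN·m.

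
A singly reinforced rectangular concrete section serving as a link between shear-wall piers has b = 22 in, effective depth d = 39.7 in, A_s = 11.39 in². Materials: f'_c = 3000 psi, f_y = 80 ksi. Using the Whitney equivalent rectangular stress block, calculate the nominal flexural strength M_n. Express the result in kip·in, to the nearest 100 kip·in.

T = A_s f_y = 11.39 × 80 = 911.2 kips.
a = T/(0.85 f'_c b) = 911.2/(0.85 × 3 × 22) = 16.242 in.
M_n = T(d − a/2) = 911.2 × (39.7 − 8.121) = 28774.8 kip·in.

M_n ≈ 28800 kip·in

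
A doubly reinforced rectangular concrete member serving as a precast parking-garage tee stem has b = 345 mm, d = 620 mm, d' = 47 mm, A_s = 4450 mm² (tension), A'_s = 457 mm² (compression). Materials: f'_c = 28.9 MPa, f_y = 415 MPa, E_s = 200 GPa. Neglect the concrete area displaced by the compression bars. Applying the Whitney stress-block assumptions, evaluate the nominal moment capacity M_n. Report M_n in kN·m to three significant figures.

Assume both tension and compression steel yield.
Net tension couple steel: A_s − A'_s = 3993 mm².
a = (A_s − A'_s) f_y / (0.85 f'_c b) = 1657095/(0.85 × 28.9 × 345) = 195.53 mm.
c = a/β₁ = 195.53/0.844 = 231.67 mm; ε'_s = 0.003(c − d')/c = 0.0024 ≥ f_y/E_s = 0.0021, so compression steel does yield.
M_n = (A_s − A'_s) f_y (d − a/2) + A'_s f_y (d − d') = [1657095 × (620 − 97.765) + 189655 × (620 − 47)] × 10⁻⁶ = 865.39 + 108.67 = 974.06 kN·m.

M_n ≈ 974 kN·m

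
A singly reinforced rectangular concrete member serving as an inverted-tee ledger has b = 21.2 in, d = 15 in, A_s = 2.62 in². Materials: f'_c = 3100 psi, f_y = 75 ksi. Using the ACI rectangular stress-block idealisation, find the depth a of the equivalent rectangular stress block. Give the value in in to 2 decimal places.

a ≈ 3.52 in

T = A_s f_y = 2.62 × 75 = 196.5 kips.
a = T/(0.85 f'_c b) = 196.5/(0.85 × 3.1 × 21.2) = 3.52 in.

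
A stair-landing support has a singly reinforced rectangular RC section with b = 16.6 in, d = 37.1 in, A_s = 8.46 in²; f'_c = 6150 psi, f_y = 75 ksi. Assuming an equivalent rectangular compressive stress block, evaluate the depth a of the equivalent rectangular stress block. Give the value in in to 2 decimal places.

a ≈ 7.31 in

T = A_s f_y = 8.46 × 75 = 634.5 kips.
a = T/(0.85 f'_c b) = 634.5/(0.85 × 6.15 × 16.6) = 7.31 in.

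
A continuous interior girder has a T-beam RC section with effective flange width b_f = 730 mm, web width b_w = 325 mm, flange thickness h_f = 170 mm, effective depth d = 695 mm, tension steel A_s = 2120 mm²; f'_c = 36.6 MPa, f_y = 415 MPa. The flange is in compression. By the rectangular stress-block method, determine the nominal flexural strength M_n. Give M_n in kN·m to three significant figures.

Tension: T = A_s f_y = 2120 × 415 = 879800 N.
Try a within the flange: a = T/(0.85 f'_c b_f) = 879800/(0.85 × 36.6 × 730) = 38.74 mm.
Since a = 38.74 ≤ h_f = 170 mm, the stress block lies entirely in the flange; analyse as a rectangular beam of width b_f.
M_n = T(d − a/2) = 879800 × (695 − 19.37) = 594.42 × 10⁶ N·mm.
M_n = 594.42 kN·m.

M_n ≈ 594 kN·m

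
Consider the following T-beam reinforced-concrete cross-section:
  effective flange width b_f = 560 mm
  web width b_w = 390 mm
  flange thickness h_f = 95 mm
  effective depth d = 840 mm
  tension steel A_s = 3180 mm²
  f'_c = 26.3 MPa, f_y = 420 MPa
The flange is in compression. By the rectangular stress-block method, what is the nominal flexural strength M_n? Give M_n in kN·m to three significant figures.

M_n ≈ 1050 kN·m

Tension: T = A_s f_y = 3180 × 420 = 1335600 N.
Try a within the flange: a = T/(0.85 f'_c b_f) = 1335600/(0.85 × 26.3 × 560) = 106.69 mm.
a = 106.69 > h_f = 95 mm: the block extends into the web. Split into flange-overhang and web parts.
C_f = 0.85 f'_c (b_f − b_w) h_f = 0.85 × 26.3 × (560 − 390) × 95 = 361033 N.
Remaining web compression depth: a_w = (T − C_f)/(0.85 f'_c b_w) = (1335600 − 361033)/(0.85 × 26.3 × 390) = 111.78 mm.
M_n = C_f(d − h_f/2) + (T − C_f)(d − a_w/2) = 361033 × (840 − 47.5) + 974567 × (840 − 55.89) = 286.12 + 764.17 = 1050.29 × 10⁶ N·mm.
M_n = 1050.29 kN·m.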